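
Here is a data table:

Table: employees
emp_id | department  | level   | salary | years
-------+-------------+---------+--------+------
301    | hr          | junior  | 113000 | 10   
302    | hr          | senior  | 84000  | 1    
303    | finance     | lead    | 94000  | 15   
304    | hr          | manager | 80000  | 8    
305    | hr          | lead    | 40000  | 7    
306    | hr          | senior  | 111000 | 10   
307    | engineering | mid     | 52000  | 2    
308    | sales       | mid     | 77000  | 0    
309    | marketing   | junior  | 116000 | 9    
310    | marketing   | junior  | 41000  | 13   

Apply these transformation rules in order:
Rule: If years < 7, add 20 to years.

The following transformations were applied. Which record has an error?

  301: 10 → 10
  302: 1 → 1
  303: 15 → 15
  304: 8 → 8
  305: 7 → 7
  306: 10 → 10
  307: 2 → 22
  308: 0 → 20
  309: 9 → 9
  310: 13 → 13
Record 302 has an error. The correct transformed value should be 21, not 1.

Step 1: Check each record against the rule
Step 2: Record 302 has years = 1
Step 3: Since 1 < 7, the bonus should have been applied
Step 4: Correct value = 21, but claimed value = 1
Conclusion: Record 302 has the error.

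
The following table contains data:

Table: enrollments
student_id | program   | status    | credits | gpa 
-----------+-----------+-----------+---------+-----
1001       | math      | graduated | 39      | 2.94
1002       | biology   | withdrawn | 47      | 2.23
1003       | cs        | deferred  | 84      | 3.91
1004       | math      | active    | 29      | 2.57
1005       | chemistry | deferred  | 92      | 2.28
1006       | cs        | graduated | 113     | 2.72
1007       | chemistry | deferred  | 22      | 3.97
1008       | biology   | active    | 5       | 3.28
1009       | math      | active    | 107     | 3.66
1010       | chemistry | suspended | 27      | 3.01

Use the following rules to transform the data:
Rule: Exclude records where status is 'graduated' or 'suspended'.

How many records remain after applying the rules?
7

Step 1: Count records to exclude
  - 2 (graduated) + 1 (suspended) = 3 records
Step 2: Total records: 10
Step 3: Remaining = 10 - 3 = 7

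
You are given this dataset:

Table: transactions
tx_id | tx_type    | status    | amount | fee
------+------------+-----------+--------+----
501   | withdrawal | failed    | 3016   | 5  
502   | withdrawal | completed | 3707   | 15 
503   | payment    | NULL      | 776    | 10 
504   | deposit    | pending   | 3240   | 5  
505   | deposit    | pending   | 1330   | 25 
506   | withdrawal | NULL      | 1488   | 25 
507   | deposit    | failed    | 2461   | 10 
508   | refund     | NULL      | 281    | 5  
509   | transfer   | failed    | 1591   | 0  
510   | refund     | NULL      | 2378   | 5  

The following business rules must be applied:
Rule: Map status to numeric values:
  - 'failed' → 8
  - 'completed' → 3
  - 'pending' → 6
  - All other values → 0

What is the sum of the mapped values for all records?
39

Step 1: Apply mapping to each record
Step 2: Count by status:
  'failed': 3 records × 8 = 24
  'completed': 1 records × 3 = 3
  'pending': 2 records × 6 = 12
Step 3: Sum all mapped values = 39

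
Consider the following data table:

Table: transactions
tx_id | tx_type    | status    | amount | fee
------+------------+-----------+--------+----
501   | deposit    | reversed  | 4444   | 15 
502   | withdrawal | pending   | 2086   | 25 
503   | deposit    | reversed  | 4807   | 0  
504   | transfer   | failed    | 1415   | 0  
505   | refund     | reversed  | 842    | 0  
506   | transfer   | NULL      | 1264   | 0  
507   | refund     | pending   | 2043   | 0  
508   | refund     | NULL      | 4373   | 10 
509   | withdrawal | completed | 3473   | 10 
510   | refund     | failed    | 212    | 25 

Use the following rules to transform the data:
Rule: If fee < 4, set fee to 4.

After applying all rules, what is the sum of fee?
105

Step 1: 5 records have fee < 4
Step 2: These records originally summed to 0
Step 3: After setting to minimum: 5 × 4 = 20
Step 4: Unaffected records sum: 85
Step 5: Final sum = 20 + 85 = 105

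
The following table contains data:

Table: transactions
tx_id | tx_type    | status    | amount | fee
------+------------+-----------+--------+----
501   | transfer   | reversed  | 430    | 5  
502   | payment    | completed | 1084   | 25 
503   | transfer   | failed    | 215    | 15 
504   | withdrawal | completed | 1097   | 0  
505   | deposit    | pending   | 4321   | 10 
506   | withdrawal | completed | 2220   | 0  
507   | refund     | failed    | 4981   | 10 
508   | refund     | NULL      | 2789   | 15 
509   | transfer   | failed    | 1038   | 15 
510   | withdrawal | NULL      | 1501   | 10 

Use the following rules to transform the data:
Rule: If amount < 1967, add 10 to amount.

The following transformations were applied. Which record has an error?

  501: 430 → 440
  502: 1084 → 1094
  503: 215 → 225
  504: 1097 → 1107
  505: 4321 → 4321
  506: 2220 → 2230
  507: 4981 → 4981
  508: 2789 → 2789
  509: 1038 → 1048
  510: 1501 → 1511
Record 506 has an error. The correct transformed value should be 2220, not 2230.

Step 1: Check each record against the rule
Step 2: Record 506 has amount = 2220
Step 3: Since 2220 >= 1967, the bonus should not have been applied
Step 4: Correct value = 2220, but claimed value = 2230
Conclusion: Record 506 has the error.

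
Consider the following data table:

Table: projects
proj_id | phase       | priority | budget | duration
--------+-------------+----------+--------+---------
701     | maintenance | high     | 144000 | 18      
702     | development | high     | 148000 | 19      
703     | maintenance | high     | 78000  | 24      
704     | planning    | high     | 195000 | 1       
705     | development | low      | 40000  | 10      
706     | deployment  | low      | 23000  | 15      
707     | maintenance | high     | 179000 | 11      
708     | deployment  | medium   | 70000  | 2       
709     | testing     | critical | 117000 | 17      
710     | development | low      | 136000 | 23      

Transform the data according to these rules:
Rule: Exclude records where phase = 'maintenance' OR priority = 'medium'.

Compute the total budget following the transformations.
659000

Step 1: Find records where phase = 'maintenance' OR priority = 'medium'
Step 2: 4 records match, summing to 471000
Step 3: Original sum: 1130000
Step 4: Remaining sum = 1130000 - 471000 = 659000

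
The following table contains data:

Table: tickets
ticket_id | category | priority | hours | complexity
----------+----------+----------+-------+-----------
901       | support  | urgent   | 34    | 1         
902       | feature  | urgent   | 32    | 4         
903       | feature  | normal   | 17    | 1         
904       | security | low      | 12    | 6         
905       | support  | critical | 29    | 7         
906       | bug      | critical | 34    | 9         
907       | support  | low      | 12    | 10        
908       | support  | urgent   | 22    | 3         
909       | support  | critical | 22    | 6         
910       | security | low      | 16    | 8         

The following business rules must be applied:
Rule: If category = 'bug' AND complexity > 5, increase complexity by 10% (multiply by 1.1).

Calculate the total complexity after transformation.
55.9

Step 1: Find records where category = 'bug' AND complexity > 5
Step 2: 1 records match, summing to 9
Step 3: After multiplier: 9 × 1.1 = 9.9
Step 4: Unaffected records sum: 46
Step 5: Final sum = 9.9 + 46 = 55.9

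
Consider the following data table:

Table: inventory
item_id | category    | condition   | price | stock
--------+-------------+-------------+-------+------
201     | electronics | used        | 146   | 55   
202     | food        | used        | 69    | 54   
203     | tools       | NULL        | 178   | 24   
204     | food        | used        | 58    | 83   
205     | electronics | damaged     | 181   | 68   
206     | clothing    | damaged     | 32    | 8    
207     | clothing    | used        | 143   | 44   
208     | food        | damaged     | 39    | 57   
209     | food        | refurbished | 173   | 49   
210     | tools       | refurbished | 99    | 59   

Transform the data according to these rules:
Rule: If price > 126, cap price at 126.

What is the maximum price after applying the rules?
126

Step 1: Original maximum price = 181
Step 2: Apply cap at 126
Step 3: 5 records had price > 126 and were capped
Step 4: Maximum after transformation = 126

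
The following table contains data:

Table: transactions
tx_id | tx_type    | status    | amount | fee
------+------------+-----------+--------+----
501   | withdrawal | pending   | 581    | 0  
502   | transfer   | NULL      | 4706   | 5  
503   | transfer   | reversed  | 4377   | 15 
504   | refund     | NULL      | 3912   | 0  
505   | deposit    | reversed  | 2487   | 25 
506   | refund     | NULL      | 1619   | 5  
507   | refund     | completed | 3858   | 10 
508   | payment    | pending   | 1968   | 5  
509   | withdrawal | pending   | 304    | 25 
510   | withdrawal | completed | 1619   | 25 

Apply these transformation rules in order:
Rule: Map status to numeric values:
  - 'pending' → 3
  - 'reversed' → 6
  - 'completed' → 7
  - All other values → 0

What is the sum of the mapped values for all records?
35

Step 1: Apply mapping to each record
Step 2: Count by status:
  'pending': 3 records × 3 = 9
  'reversed': 2 records × 6 = 12
  'completed': 2 records × 7 = 14
Step 3: Sum all mapped values = 35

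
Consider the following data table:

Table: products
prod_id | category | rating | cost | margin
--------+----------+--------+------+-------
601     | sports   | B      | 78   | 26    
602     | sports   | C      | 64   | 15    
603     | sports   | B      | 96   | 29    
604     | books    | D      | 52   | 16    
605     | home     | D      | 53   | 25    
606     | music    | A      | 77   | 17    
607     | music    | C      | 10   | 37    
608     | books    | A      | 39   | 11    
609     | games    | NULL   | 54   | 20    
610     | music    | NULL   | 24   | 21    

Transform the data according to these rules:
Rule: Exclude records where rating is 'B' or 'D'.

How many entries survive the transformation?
6

Step 1: Count records to exclude
  - 2 (B) + 2 (D) = 4 records
Step 2: Total records: 10
Step 3: Remaining = 10 - 4 = 6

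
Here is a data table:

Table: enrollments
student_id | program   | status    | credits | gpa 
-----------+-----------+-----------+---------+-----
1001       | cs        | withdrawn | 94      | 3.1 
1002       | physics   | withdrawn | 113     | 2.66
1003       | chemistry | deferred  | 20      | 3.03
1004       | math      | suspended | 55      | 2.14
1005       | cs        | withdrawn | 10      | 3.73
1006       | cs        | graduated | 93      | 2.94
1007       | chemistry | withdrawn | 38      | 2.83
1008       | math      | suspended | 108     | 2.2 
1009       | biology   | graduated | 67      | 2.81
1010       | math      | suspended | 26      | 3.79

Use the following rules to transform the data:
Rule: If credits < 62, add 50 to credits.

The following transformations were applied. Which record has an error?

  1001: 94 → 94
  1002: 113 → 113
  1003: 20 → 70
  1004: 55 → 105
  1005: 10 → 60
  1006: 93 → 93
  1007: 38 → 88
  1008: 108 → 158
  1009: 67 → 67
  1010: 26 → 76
Record 1008 has an error. The correct transformed value should be 108, not 158.

Step 1: Check each record against the rule
Step 2: Record 1008 has credits = 108
Step 3: Since 108 >= 62, the bonus should not have been applied
Step 4: Correct value = 108, but claimed value = 158
Conclusion: Record 1008 has the error.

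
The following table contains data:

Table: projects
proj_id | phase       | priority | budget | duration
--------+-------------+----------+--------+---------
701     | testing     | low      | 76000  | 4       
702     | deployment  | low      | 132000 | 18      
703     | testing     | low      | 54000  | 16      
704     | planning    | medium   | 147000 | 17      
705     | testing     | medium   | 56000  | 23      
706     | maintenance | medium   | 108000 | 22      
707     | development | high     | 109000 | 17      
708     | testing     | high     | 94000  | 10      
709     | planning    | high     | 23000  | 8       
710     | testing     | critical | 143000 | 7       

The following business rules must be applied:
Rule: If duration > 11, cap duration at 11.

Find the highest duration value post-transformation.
11

Step 1: Original maximum duration = 23
Step 2: Apply cap at 11
Step 3: 6 records had duration > 11 and were capped
Step 4: Maximum after transformation = 11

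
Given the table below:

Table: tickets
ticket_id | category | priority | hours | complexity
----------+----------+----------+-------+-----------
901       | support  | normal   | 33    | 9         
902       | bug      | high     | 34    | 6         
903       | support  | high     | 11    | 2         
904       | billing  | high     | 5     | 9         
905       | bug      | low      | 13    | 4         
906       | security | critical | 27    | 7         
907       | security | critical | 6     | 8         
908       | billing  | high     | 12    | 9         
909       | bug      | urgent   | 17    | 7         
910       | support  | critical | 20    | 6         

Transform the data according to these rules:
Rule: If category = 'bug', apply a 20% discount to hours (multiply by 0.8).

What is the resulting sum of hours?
165.2

Step 1: Records with category = 'bug' have total hours = 64
Step 2: Apply multiplier: 64 × 0.8 = 51.2
Step 3: Other records total: 114
Step 4: Final sum = 51.2 + 114 = 165.2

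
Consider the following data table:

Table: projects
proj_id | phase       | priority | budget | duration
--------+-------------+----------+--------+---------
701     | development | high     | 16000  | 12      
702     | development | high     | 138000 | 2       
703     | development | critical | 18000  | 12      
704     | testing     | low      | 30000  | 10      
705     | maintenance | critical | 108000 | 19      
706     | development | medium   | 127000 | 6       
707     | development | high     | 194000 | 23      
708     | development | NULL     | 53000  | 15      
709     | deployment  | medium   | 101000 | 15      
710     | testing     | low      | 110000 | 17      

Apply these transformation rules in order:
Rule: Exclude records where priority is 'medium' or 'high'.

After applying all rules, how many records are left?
5

Step 1: Count records to exclude
  - 2 (medium) + 3 (high) = 5 records
Step 2: Total records: 10
Step 3: Remaining = 10 - 5 = 5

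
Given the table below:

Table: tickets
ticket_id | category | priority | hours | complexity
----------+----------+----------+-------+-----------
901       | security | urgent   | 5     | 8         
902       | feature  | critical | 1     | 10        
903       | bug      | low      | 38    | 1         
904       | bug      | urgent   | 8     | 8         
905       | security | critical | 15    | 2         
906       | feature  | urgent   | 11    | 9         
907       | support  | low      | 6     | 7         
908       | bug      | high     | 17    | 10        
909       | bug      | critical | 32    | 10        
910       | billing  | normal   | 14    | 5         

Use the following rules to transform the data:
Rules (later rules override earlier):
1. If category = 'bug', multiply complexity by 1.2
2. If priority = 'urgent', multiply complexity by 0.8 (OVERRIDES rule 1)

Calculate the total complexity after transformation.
69.2

Step 1: Rule 2 takes priority for records with priority = 'urgent'
  - 3 records: 25 × 0.8 = 20.0
Step 2: Rule 1 applies to remaining records with category = 'bug'
  - 3 records: 21 × 1.2 = 25.2
Step 3: Other records unchanged: 24
Step 4: Final sum = 20.0 + 25.2 + 24 = 69.2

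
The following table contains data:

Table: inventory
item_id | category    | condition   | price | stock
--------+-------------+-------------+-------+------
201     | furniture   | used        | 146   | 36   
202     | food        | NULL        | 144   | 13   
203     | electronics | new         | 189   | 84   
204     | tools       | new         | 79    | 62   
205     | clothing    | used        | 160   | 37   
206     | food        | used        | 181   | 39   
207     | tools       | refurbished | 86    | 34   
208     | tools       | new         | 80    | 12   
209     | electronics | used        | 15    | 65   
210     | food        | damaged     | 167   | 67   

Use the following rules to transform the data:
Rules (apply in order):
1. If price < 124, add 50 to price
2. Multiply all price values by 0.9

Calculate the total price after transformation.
1302.3

Step 1: Apply Rule 1 - Add 50 to records with price < 124
  - 4 records affected: 260 + (4 × 50) = 460
  - Unaffected records: 987
  - Sum after Rule 1: 1447
Step 2: Apply Rule 2 - Multiply all by 0.9
  - 1447 × 0.9 = 1302.3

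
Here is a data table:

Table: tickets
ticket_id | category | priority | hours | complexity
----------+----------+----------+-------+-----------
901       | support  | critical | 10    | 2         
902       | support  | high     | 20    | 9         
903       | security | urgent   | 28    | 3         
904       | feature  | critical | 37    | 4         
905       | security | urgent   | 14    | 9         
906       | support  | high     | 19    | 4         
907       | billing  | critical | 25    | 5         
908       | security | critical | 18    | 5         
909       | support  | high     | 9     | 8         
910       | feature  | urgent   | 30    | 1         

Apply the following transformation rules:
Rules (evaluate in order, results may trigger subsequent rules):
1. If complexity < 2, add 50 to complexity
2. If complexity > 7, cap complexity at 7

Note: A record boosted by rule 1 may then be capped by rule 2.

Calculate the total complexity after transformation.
51

Step 1: Apply rule 1 to records with complexity < 2
  - 1 records get bonus of 50
  - Of these, 1 records then exceed 7 and get capped
Step 2: Apply rule 2 to records with complexity > 7
  - 3 records (original) are capped
Step 3: Calculate final sum = 51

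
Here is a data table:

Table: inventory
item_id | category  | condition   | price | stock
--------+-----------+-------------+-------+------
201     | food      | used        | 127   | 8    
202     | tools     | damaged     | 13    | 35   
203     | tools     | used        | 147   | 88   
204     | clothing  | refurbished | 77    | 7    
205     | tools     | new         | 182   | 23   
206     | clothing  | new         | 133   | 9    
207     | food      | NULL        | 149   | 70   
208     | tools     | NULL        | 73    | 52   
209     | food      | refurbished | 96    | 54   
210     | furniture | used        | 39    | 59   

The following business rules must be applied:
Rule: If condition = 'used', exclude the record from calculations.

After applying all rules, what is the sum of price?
723

Step 1: Identify records where condition = 'used'
Step 2: The excluded records sum to 313
Step 3: Original total price = 1036
Step 4: Remaining total = 1036 - 313 = 723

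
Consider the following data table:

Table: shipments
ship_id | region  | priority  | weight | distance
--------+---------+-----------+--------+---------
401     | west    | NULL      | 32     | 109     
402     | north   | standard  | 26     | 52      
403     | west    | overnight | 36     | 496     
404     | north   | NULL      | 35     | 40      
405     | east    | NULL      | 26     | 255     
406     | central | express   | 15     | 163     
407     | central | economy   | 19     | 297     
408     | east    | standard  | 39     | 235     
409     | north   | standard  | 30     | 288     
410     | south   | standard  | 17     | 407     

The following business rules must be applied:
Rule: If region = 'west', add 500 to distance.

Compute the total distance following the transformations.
3342

Step 1: Count records where region = 'west': 2
Step 2: Total bonus added: 2 × 500 = 1000
Step 3: Original sum of distance: 2342
Step 4: Final sum = 2342 + 1000 = 3342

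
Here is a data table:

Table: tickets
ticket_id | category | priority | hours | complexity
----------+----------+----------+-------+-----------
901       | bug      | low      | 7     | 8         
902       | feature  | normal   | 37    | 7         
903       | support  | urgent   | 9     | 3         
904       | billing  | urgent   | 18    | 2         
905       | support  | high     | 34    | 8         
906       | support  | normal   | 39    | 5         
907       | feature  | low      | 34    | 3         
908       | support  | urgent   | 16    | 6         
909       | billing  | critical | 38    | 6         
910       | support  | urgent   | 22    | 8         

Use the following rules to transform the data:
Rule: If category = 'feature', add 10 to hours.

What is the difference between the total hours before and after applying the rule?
20

Step 1: Original sum of hours = 254
Step 2: 2 records have category = 'feature'
Step 3: Each affected record changes by 10
Step 4: Total change = 2 × 10 = 20
Step 5: New sum = 254 + 20 = 274
Step 6: Difference = |274 - 254| = 20
        (Sum increased by 20)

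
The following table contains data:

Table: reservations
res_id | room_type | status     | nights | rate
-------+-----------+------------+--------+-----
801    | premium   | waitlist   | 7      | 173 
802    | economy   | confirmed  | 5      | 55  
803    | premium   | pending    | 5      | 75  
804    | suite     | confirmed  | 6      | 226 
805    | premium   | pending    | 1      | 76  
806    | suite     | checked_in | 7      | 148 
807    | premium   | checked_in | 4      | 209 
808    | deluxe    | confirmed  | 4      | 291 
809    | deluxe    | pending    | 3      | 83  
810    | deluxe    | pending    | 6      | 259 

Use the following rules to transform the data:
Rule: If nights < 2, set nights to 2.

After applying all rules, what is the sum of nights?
49

Step 1: 1 records have nights < 2
Step 2: These records originally summed to 1
Step 3: After setting to minimum: 1 × 2 = 2
Step 4: Unaffected records sum: 47
Step 5: Final sum = 2 + 47 = 49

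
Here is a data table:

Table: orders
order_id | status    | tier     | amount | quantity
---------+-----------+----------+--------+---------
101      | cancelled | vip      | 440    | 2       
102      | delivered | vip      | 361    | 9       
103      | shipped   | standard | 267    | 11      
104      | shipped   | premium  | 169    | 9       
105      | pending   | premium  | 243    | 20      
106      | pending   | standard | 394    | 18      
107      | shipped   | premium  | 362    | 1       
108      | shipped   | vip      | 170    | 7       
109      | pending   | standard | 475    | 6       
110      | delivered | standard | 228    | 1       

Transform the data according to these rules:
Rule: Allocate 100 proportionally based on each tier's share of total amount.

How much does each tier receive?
premium: 24.9, standard: 43.87, vip: 31.23

Step 1: Calculate total amount = 3109
Step 2: Calculate each tier's proportion:
  premium: 774/3109 = 24.90% → 24.9
  standard: 1364/3109 = 43.87% → 43.87
  vip: 971/3109 = 31.23% → 31.23
Step 3: Verify: sum of allocations ≈ 100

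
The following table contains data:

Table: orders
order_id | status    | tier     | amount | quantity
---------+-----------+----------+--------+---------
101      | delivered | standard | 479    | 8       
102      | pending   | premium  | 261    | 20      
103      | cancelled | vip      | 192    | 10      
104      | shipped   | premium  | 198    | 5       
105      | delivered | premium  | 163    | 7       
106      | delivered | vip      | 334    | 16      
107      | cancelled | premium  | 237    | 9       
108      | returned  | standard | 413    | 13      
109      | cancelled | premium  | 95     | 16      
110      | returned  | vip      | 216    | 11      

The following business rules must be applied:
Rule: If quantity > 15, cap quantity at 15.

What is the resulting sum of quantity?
108

Step 1: 3 records have quantity > 15
Step 2: These records originally summed to 52
Step 3: After capping: 3 × 15 = 45
Step 4: Unaffected records sum: 63
Step 5: Final sum = 45 + 63 = 108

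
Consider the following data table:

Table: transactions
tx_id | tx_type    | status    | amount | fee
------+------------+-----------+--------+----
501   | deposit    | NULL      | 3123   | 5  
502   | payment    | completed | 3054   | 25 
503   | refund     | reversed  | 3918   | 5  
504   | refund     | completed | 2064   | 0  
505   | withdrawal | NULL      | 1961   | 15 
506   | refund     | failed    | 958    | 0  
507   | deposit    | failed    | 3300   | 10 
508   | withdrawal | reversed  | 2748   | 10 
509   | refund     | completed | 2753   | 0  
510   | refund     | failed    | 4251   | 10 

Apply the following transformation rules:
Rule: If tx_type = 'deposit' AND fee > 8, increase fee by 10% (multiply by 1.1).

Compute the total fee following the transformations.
81.0

Step 1: Find records where tx_type = 'deposit' AND fee > 8
Step 2: 1 records match, summing to 10
Step 3: After multiplier: 10 × 1.1 = 11.0
Step 4: Unaffected records sum: 70
Step 5: Final sum = 11.0 + 70 = 81.0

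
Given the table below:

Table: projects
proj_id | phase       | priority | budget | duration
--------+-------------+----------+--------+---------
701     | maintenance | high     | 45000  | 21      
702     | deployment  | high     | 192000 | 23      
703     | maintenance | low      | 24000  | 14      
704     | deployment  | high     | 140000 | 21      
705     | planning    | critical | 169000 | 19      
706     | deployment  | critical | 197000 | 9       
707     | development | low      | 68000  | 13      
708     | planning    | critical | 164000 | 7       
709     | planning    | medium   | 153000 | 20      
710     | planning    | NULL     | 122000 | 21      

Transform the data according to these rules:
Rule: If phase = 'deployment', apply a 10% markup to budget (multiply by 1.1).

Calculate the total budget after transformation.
1326900.0

Step 1: Records with phase = 'deployment' have total budget = 529000
Step 2: Apply multiplier: 529000 × 1.1 = 581900.0
Step 3: Other records total: 745000
Step 4: Final sum = 581900.0 + 745000 = 1326900.0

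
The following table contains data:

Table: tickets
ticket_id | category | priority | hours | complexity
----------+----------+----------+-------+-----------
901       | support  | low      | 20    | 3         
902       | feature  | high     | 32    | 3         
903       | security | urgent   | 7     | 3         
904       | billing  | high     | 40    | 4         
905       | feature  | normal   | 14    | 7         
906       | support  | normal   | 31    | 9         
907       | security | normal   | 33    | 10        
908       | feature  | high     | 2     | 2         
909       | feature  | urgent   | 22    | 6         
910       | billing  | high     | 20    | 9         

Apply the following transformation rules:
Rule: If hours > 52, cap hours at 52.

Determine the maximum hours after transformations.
40

Step 1: Original maximum hours = 40
Step 2: Check cap of 52 against maximum
Step 3: No records exceed the cap (max 40 <= cap 52), so no capping applies
Step 4: Maximum after transformation = 40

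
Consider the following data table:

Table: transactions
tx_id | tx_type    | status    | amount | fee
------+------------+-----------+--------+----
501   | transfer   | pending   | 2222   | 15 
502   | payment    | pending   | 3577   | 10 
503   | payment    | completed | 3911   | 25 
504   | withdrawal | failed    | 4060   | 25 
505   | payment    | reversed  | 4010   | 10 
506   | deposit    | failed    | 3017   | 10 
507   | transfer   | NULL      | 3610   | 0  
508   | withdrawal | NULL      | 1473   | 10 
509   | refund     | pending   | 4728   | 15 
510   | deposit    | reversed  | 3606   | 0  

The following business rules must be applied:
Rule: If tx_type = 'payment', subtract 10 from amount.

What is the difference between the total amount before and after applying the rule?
30

Step 1: Original sum of amount = 34214
Step 2: 3 records have tx_type = 'payment'
Step 3: Each affected record changes by -10
Step 4: Total change = 3 × -10 = -30
Step 5: New sum = 34214 + -30 = 34184
Step 6: Difference = |34184 - 34214| = 30
        (Sum decreased by 30)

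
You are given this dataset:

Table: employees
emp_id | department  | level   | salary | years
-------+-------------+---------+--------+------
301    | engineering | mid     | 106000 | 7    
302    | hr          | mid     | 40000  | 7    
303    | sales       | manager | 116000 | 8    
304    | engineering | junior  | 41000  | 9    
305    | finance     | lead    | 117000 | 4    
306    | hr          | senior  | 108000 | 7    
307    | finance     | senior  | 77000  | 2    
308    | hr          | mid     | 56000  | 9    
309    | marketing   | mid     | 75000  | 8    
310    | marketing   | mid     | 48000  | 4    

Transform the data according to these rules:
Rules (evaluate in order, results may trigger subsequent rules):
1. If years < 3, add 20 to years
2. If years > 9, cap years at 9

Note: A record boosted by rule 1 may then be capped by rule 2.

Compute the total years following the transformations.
72

Step 1: Apply rule 1 to records with years < 3
  - 1 records get bonus of 20
  - Of these, 1 records then exceed 9 and get capped
Step 2: Apply rule 2 to records with years > 9
  - 0 records (original) are capped
Step 3: Calculate final sum = 72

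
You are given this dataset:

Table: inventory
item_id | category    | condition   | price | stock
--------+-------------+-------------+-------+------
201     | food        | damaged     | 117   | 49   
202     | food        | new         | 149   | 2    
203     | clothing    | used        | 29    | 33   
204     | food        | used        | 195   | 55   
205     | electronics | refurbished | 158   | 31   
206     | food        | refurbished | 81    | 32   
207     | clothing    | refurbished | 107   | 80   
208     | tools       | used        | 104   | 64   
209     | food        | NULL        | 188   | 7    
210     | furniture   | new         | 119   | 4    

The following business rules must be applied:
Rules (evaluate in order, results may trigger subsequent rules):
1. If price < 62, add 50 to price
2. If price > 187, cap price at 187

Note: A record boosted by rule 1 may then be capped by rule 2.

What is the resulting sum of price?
1288

Step 1: Apply rule 1 to records with price < 62
  - 1 records get bonus of 50
  - Of these, 0 records then exceed 187 and get capped
Step 2: Apply rule 2 to records with price > 187
  - 2 records (original) are capped
Step 3: Calculate final sum = 1288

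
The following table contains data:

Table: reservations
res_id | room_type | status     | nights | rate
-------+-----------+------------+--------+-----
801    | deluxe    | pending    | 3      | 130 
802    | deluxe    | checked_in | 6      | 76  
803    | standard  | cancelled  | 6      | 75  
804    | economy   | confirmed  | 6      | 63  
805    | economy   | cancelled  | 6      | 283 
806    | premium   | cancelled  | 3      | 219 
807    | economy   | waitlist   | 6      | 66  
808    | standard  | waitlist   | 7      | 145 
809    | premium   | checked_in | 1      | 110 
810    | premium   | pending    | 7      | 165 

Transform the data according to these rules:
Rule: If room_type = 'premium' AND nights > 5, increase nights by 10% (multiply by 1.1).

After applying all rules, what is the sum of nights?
51.7

Step 1: Find records where room_type = 'premium' AND nights > 5
Step 2: 1 records match, summing to 7
Step 3: After multiplier: 7 × 1.1 = 7.7
Step 4: Unaffected records sum: 44
Step 5: Final sum = 7.7 + 44 = 51.7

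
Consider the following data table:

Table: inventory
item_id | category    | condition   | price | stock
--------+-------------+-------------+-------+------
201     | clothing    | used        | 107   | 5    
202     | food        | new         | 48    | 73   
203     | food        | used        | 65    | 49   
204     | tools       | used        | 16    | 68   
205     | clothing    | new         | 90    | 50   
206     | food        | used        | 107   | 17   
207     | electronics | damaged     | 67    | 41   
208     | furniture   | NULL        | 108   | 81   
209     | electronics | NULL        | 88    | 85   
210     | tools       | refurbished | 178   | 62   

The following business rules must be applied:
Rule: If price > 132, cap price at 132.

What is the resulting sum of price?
828

Step 1: 1 records have price > 132
Step 2: These records originally summed to 178
Step 3: After capping: 1 × 132 = 132
Step 4: Unaffected records sum: 696
Step 5: Final sum = 132 + 696 = 828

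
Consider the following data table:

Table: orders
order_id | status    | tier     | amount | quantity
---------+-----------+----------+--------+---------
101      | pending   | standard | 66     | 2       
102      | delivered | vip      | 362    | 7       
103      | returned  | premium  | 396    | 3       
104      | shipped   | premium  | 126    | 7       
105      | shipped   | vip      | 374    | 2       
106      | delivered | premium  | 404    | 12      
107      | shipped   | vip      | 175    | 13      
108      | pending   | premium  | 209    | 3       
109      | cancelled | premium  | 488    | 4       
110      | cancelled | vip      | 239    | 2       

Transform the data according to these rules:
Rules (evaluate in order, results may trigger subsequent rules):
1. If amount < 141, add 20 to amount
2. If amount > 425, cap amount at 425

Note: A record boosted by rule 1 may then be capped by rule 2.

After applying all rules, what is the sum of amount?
2816

Step 1: Apply rule 1 to records with amount < 141
  - 2 records get bonus of 20
  - Of these, 0 records then exceed 425 and get capped
Step 2: Apply rule 2 to records with amount > 425
  - 1 records (original) are capped
Step 3: Calculate final sum = 2816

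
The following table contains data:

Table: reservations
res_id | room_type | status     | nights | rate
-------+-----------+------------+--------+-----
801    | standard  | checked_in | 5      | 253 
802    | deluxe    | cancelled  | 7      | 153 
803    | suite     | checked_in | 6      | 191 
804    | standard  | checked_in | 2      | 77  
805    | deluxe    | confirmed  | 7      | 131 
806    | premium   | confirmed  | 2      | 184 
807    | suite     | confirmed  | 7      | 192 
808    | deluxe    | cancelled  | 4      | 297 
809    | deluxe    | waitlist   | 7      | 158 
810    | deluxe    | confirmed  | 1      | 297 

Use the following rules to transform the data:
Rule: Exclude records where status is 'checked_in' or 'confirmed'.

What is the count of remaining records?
3

Step 1: Count records to exclude
  - 3 (checked_in) + 4 (confirmed) = 7 records
Step 2: Total records: 10
Step 3: Remaining = 10 - 7 = 3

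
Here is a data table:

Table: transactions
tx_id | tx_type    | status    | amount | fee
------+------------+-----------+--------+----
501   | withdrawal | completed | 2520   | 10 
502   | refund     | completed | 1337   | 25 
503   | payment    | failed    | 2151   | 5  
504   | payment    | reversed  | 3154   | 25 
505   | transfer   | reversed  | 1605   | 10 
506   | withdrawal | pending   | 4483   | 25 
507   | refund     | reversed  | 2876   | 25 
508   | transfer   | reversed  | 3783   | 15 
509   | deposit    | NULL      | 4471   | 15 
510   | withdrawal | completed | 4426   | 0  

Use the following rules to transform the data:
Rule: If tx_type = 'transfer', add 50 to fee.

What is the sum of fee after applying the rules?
255

Step 1: Count records where tx_type = 'transfer': 2
Step 2: Total bonus added: 2 × 50 = 100
Step 3: Original sum of fee: 155
Step 4: Final sum = 155 + 100 = 255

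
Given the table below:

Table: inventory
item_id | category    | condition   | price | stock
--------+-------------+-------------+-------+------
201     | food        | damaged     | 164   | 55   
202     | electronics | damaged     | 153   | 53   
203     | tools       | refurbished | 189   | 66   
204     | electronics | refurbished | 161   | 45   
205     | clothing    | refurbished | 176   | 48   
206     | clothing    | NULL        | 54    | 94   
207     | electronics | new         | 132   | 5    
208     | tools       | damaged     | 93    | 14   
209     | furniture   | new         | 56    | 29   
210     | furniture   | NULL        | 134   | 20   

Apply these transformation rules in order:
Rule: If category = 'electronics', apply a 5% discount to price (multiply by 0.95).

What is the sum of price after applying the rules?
1289.7

Step 1: Records with category = 'electronics' have total price = 446
Step 2: Apply multiplier: 446 × 0.95 = 423.7
Step 3: Other records total: 866
Step 4: Final sum = 423.7 + 866 = 1289.7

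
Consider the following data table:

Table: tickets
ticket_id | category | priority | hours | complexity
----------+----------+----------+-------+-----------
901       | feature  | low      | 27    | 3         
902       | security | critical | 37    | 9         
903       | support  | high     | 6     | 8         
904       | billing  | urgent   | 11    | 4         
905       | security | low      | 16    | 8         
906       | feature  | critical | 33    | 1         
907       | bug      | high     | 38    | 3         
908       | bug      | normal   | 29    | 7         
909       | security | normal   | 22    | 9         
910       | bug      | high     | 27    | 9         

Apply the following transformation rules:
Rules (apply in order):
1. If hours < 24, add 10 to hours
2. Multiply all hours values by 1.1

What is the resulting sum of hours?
314.6

Step 1: Apply Rule 1 - Add 10 to records with hours < 24
  - 4 records affected: 55 + (4 × 10) = 95
  - Unaffected records: 191
  - Sum after Rule 1: 286
Step 2: Apply Rule 2 - Multiply all by 1.1
  - 286 × 1.1 = 314.6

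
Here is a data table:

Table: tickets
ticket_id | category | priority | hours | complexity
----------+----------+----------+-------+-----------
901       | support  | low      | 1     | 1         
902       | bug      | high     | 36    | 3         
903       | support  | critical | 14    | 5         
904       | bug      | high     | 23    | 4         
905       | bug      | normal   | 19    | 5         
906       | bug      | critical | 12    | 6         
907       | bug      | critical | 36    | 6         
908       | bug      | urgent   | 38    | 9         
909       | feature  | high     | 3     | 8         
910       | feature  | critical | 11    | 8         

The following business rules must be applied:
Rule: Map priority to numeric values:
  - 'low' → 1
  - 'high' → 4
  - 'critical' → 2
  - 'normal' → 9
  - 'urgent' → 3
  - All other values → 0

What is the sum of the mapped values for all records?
33

Step 1: Apply mapping to each record
Step 2: Count by status:
  'low': 1 records × 1 = 1
  'high': 3 records × 4 = 12
  'critical': 4 records × 2 = 8
  'normal': 1 records × 9 = 9
  'urgent': 1 records × 3 = 3
Step 3: Sum all mapped values = 33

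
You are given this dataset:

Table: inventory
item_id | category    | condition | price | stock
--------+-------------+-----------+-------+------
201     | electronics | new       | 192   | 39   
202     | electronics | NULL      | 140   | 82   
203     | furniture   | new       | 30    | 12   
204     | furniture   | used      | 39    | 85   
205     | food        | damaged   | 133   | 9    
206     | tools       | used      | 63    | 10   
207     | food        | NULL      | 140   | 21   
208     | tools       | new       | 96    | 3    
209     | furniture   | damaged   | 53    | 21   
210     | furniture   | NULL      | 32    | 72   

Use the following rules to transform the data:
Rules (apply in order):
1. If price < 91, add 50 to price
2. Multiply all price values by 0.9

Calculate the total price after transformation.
1051.2

Step 1: Apply Rule 1 - Add 50 to records with price < 91
  - 5 records affected: 217 + (5 × 50) = 467
  - Unaffected records: 701
  - Sum after Rule 1: 1168
Step 2: Apply Rule 2 - Multiply all by 0.9
  - 1168 × 0.9 = 1051.2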